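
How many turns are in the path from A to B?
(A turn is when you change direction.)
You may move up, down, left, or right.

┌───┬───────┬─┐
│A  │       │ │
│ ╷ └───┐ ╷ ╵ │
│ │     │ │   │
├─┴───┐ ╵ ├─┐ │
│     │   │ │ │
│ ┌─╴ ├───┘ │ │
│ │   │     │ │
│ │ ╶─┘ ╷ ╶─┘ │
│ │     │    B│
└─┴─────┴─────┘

Directions: right, down, right, right, down, right, up, up, right, down, right, down, down, down
Number of turns: 9

Solution:

┌───┬───────┬─┐
│A ↓│    ↱ ↓│ │
│ ╷ └───┐ ╷ ╵ │
│ │↳ → ↓│↑│↳ ↓│
├─┴───┐ ╵ ├─┐ │
│     │↳ ↑│ │↓│
│ ┌─╴ ├───┘ │ │
│ │   │     │↓│
│ │ ╶─┘ ╷ ╶─┘ │
│ │     │    B│
└─┴─────┴─────┘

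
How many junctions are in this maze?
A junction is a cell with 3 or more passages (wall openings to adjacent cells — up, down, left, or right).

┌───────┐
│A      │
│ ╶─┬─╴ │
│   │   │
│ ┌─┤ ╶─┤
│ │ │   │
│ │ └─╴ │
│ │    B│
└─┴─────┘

Checking each cell for number of passages:

Junctions found (3+ passages):
  (1, 0): 3 passages
Total junctions: 1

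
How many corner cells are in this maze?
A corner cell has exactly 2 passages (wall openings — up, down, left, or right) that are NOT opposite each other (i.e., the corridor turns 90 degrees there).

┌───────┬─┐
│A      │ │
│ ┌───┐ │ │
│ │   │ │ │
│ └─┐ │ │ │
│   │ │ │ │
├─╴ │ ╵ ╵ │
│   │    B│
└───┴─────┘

Counting corner cells (2 non-opposite passages):
Total corners: 8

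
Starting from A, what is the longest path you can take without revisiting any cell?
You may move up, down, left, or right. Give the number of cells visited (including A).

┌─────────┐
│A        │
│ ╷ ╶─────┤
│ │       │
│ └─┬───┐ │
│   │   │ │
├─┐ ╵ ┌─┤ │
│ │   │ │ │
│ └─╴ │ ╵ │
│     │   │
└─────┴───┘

Finding longest simple path using DFS:
Start: (0, 0)
Longest path visits 11 cells
Path: A → right → down → right → right → right → down → down → down → left → up

Solution:

┌─────────┐
│A ↓      │
│ ╷ ╶─────┤
│ │↳ → → ↓│
│ └─┬───┐ │
│   │   │↓│
├─┐ ╵ ┌─┤ │
│ │   │B│↓│
│ └─╴ │ ╵ │
│     │↑ ↲│
└─────┴───┘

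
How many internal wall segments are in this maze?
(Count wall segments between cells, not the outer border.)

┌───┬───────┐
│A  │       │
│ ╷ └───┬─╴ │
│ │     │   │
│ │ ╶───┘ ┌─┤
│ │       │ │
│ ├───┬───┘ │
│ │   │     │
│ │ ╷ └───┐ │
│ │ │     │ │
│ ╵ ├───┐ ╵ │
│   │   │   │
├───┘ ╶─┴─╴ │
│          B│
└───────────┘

Counting internal wall segments:
Total internal walls: 30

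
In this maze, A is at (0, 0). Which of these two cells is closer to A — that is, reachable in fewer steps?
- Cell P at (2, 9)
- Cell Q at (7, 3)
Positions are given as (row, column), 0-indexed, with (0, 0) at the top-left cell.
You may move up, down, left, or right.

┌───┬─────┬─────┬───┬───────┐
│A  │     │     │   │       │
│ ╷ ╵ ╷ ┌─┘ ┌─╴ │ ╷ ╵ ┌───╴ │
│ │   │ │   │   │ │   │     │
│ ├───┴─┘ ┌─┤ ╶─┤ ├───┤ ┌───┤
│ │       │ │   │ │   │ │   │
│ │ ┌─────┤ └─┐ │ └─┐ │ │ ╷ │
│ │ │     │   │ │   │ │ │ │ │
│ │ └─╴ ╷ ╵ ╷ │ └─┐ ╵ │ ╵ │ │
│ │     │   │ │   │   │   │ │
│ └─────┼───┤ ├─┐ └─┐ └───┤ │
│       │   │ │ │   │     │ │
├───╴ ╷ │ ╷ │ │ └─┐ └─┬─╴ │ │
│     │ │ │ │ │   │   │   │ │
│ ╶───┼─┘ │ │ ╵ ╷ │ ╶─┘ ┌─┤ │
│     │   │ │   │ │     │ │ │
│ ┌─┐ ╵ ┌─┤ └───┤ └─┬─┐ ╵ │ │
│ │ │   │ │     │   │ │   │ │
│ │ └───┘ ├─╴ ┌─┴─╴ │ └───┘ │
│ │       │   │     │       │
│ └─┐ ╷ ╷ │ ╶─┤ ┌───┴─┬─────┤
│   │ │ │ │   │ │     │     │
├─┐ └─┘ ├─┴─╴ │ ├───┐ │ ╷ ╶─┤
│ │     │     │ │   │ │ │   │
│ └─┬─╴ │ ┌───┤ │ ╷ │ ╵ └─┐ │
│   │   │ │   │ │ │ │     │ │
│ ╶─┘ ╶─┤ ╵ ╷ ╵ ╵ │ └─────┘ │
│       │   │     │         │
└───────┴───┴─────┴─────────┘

Shortest path A → P at (2, 9): 95 steps
Shortest path A → Q at (7, 3): 16 steps

Q is closer (16 steps vs 95 steps).

Path to P:

┌───┬─────┬─────┬───┬───────┐
│A  │     │↱ → ↓│   │       │
│ ╷ ╵ ╷ ┌─┘ ┌─╴ │ ╷ ╵ ┌───╴ │
│↓│   │ │↱ ↑│↓ ↲│ │   │     │
│ ├───┴─┘ ┌─┤ ╶─┤ ├───┤ ┌───┤
│↓│↱ → → ↑│ │↳ ↓│ │P ↰│ │   │
│ │ ┌─────┤ └─┐ │ └─┐ │ │ ╷ │
│↓│↑│  ↓ ↰│↓ ↰│↓│   │↑│ │ │ │
│ │ └─╴ ╷ ╵ ╷ │ └─┐ ╵ │ ╵ │ │
│↓│↑ ← ↲│↑ ↲│↑│↳ ↓│  ↑│   │ │
│ └─────┼───┤ ├─┐ └─┐ └───┤ │
│↳ → ↓  │↱ ↓│↑│ │↳ ↓│↑ ← ↰│ │
├───╴ ╷ │ ╷ │ │ └─┐ └─┬─╴ │ │
│↓ ← ↲│ │↑│↓│↑│↓ ↰│↓  │↱ ↑│ │
│ ╶───┼─┘ │ │ ╵ ╷ │ ╶─┘ ┌─┤ │
│↳ → ↓│↱ ↑│↓│↑ ↲│↑│↳ → ↑│ │ │
│ ┌─┐ ╵ ┌─┤ └───┤ └─┬─┐ ╵ │ │
│ │ │↳ ↑│ │↳ ↓  │↑ ↰│ │   │ │
│ │ └───┘ ├─╴ ┌─┴─╴ │ └───┘ │
│ │       │↓ ↲│↱ → ↑│       │
│ └─┐ ╷ ╷ │ ╶─┤ ┌───┴─┬─────┤
│   │ │ │ │↳ ↓│↑│     │     │
├─┐ └─┘ ├─┴─╴ │ ├───┐ │ ╷ ╶─┤
│ │     │↓ ← ↲│↑│   │ │ │   │
│ └─┬─╴ │ ┌───┤ │ ╷ │ ╵ └─┐ │
│   │   │↓│↱ ↓│↑│ │ │     │ │
│ ╶─┘ ╶─┤ ╵ ╷ ╵ ╵ │ └─────┘ │
│       │↳ ↑│↳ ↑  │         │
└───────┴───┴─────┴─────────┘

Path to Q:

┌───┬─────┬─────┬───┬───────┐
│A  │     │     │   │       │
│ ╷ ╵ ╷ ┌─┘ ┌─╴ │ ╷ ╵ ┌───╴ │
│↓│   │ │   │   │ │   │     │
│ ├───┴─┘ ┌─┤ ╶─┤ ├───┤ ┌───┤
│↓│       │ │   │ │   │ │   │
│ │ ┌─────┤ └─┐ │ └─┐ │ │ ╷ │
│↓│ │     │   │ │   │ │ │ │ │
│ │ └─╴ ╷ ╵ ╷ │ └─┐ ╵ │ ╵ │ │
│↓│     │   │ │   │   │   │ │
│ └─────┼───┤ ├─┐ └─┐ └───┤ │
│↳ → ↓  │   │ │ │   │     │ │
├───╴ ╷ │ ╷ │ │ └─┐ └─┬─╴ │ │
│↓ ← ↲│ │ │ │ │   │   │   │ │
│ ╶───┼─┘ │ │ ╵ ╷ │ ╶─┘ ┌─┤ │
│↳ → ↓│Q  │ │   │ │     │ │ │
│ ┌─┐ ╵ ┌─┤ └───┤ └─┬─┐ ╵ │ │
│ │ │↳ ↑│ │     │   │ │   │ │
│ │ └───┘ ├─╴ ┌─┴─╴ │ └───┘ │
│ │       │   │     │       │
│ └─┐ ╷ ╷ │ ╶─┤ ┌───┴─┬─────┤
│   │ │ │ │   │ │     │     │
├─┐ └─┘ ├─┴─╴ │ ├───┐ │ ╷ ╶─┤
│ │     │     │ │   │ │ │   │
│ └─┬─╴ │ ┌───┤ │ ╷ │ ╵ └─┐ │
│   │   │ │   │ │ │ │     │ │
│ ╶─┘ ╶─┤ ╵ ╷ ╵ ╵ │ └─────┘ │
│       │   │     │         │
└───────┴───┴─────┴─────────┘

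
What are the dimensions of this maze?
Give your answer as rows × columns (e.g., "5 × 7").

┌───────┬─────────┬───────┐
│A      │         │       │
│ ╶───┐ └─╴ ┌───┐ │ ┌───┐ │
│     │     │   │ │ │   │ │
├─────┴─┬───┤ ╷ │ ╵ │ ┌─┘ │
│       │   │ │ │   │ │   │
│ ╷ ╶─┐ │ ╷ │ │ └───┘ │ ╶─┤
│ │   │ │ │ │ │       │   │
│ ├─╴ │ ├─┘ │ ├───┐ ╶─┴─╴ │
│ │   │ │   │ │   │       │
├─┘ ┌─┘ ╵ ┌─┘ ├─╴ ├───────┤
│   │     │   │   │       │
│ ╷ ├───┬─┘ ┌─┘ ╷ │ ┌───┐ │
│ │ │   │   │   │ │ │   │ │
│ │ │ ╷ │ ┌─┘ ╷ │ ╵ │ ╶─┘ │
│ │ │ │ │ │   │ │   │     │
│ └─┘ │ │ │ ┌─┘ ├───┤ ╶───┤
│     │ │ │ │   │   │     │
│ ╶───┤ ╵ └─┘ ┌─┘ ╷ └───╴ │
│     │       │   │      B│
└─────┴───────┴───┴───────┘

Counting the maze dimensions:
Rows (vertical): 10
Columns (horizontal): 13
Dimensions: 10 × 13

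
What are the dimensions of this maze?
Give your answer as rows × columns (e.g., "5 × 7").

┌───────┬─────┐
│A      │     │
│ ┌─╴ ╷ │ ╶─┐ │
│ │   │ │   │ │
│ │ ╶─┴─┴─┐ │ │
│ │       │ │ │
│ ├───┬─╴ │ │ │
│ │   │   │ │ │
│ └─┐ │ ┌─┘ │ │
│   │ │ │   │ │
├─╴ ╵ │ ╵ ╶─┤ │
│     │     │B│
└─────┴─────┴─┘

Counting the maze dimensions:
Rows (vertical): 6
Columns (horizontal): 7
Dimensions: 6 × 7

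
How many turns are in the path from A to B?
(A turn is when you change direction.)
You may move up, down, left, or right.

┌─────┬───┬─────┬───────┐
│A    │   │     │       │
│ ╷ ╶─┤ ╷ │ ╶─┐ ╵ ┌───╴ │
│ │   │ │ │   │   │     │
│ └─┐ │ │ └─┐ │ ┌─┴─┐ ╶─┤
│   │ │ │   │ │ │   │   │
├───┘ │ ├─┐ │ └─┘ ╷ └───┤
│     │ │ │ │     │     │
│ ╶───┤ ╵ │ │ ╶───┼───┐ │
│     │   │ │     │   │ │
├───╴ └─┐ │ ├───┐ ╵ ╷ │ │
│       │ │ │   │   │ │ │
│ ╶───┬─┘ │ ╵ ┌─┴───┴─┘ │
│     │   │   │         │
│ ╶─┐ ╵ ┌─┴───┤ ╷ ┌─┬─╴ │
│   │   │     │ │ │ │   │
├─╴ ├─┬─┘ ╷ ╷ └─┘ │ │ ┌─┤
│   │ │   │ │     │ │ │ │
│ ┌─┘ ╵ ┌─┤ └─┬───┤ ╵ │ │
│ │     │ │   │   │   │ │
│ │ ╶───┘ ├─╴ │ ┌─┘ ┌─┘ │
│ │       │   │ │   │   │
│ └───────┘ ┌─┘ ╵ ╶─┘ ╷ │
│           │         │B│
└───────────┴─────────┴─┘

Directions: right, down, right, down, down, left, left, down, right, right, down, left, left, down, down, right, down, left, down, down, down, right, right, right, right, right, up, right, up, left, up, up, right, down, right, right, up, up, right, right, right, down, left, down, down, left, down, left, down, right, right, up, right, down
Number of turns: 35

Solution:

┌─────┬───┬─────┬───────┐
│A ↓  │   │     │       │
│ ╷ ╶─┤ ╷ │ ╶─┐ ╵ ┌───╴ │
│ │↳ ↓│ │ │   │   │     │
│ └─┐ │ │ └─┐ │ ┌─┴─┐ ╶─┤
│   │↓│ │   │ │ │   │   │
├───┘ │ ├─┐ │ └─┘ ╷ └───┤
│↓ ← ↲│ │ │ │     │     │
│ ╶───┤ ╵ │ │ ╶───┼───┐ │
│↳ → ↓│   │ │     │   │ │
├───╴ └─┐ │ ├───┐ ╵ ╷ │ │
│↓ ← ↲  │ │ │   │   │ │ │
│ ╶───┬─┘ │ ╵ ┌─┴───┴─┘ │
│↓    │   │   │  ↱ → → ↓│
│ ╶─┐ ╵ ┌─┴───┤ ╷ ┌─┬─╴ │
│↳ ↓│   │  ↱ ↓│ │↑│ │↓ ↲│
├─╴ ├─┬─┘ ╷ ╷ └─┘ │ │ ┌─┤
│↓ ↲│ │   │↑│↳ → ↑│ │↓│ │
│ ┌─┘ ╵ ┌─┤ └─┬───┤ ╵ │ │
│↓│     │ │↑ ↰│   │↓ ↲│ │
│ │ ╶───┘ ├─╴ │ ┌─┘ ┌─┘ │
│↓│       │↱ ↑│ │↓ ↲│↱ ↓│
│ └───────┘ ┌─┘ ╵ ╶─┘ ╷ │
│↳ → → → → ↑│    ↳ → ↑│B│
└───────────┴─────────┴─┘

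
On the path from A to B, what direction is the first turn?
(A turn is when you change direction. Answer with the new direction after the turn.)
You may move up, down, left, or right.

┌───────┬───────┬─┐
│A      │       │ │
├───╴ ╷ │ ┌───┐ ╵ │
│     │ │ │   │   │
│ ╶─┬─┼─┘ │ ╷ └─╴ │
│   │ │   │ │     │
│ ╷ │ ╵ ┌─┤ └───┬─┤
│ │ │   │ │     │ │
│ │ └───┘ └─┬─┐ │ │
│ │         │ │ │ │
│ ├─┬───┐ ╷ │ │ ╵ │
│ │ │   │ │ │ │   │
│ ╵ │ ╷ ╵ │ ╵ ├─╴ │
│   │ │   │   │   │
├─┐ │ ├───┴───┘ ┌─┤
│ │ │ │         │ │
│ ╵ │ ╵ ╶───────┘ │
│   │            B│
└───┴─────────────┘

Directions: right, right, down, left, left, down, right, down, down, right, right, right, down, down, left, up, left, down, down, down, right, right, right, right, right, right
First turn direction: down

Solution:

┌───────┬───────┬─┐
│A → ↓  │       │ │
├───╴ ╷ │ ┌───┐ ╵ │
│↓ ← ↲│ │ │   │   │
│ ╶─┬─┼─┘ │ ╷ └─╴ │
│↳ ↓│ │   │ │     │
│ ╷ │ ╵ ┌─┤ └───┬─┤
│ │↓│   │ │     │ │
│ │ └───┘ └─┬─┐ │ │
│ │↳ → → ↓  │ │ │ │
│ ├─┬───┐ ╷ │ │ ╵ │
│ │ │↓ ↰│↓│ │ │   │
│ ╵ │ ╷ ╵ │ ╵ ├─╴ │
│   │↓│↑ ↲│   │   │
├─┐ │ ├───┴───┘ ┌─┤
│ │ │↓│         │ │
│ ╵ │ ╵ ╶───────┘ │
│   │↳ → → → → → B│
└───┴─────────────┘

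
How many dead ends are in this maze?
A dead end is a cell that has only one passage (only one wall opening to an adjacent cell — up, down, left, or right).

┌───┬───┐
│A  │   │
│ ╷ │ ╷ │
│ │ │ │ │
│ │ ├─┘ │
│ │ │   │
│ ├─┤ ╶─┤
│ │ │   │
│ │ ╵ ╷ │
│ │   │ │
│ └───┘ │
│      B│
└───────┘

Checking each cell for number of passages:

Dead ends found at positions:
  (1, 2)
  (2, 1)
  (3, 1)
Total dead ends: 3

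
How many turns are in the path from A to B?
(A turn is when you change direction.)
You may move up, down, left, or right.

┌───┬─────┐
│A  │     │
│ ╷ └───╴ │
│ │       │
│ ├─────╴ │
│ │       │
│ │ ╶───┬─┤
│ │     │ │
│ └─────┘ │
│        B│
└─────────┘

Directions: down, down, down, down, right, right, right, right
Number of turns: 1

Solution:

┌───┬─────┐
│A  │     │
│ ╷ └───╴ │
│↓│       │
│ ├─────╴ │
│↓│       │
│ │ ╶───┬─┤
│↓│     │ │
│ └─────┘ │
│↳ → → → B│
└─────────┘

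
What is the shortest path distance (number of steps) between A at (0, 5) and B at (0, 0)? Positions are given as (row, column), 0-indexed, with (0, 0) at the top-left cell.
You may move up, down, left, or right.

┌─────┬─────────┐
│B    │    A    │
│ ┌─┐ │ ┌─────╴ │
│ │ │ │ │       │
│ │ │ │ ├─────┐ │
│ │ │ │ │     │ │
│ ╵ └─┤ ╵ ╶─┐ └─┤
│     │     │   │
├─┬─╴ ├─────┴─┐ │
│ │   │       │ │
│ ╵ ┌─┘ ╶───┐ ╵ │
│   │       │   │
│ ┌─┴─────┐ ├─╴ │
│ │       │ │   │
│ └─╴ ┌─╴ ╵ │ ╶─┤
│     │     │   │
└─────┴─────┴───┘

Finding path from (0, 5) to (0, 0):
Path: (0,5) → (0,4) → (0,3) → (1,3) → (2,3) → (3,3) → (3,4) → (2,4) → (2,5) → (2,6) → (3,6) → (3,7) → (4,7) → (5,7) → (5,6) → (4,6) → (4,5) → (4,4) → (4,3) → (5,3) → (5,4) → (5,5) → (6,5) → (7,5) → (7,4) → (6,4) → (6,3) → (6,2) → (7,2) → (7,1) → (7,0) → (6,0) → (5,0) → (5,1) → (4,1) → (4,2) → (3,2) → (3,1) → (3,0) → (2,0) → (1,0) → (0,0)
Distance: 41 steps

Solution:

┌─────┬─────────┐
│B    │↓ ← A    │
│ ┌─┐ │ ┌─────╴ │
│↑│ │ │↓│       │
│ │ │ │ ├─────┐ │
│↑│ │ │↓│↱ → ↓│ │
│ ╵ └─┤ ╵ ╶─┐ └─┤
│↑ ← ↰│↳ ↑  │↳ ↓│
├─┬─╴ ├─────┴─┐ │
│ │↱ ↑│↓ ← ← ↰│↓│
│ ╵ ┌─┘ ╶───┐ ╵ │
│↱ ↑│  ↳ → ↓│↑ ↲│
│ ┌─┴─────┐ ├─╴ │
│↑│  ↓ ← ↰│↓│   │
│ └─╴ ┌─╴ ╵ │ ╶─┤
│↑ ← ↲│  ↑ ↲│   │
└─────┴─────┴───┘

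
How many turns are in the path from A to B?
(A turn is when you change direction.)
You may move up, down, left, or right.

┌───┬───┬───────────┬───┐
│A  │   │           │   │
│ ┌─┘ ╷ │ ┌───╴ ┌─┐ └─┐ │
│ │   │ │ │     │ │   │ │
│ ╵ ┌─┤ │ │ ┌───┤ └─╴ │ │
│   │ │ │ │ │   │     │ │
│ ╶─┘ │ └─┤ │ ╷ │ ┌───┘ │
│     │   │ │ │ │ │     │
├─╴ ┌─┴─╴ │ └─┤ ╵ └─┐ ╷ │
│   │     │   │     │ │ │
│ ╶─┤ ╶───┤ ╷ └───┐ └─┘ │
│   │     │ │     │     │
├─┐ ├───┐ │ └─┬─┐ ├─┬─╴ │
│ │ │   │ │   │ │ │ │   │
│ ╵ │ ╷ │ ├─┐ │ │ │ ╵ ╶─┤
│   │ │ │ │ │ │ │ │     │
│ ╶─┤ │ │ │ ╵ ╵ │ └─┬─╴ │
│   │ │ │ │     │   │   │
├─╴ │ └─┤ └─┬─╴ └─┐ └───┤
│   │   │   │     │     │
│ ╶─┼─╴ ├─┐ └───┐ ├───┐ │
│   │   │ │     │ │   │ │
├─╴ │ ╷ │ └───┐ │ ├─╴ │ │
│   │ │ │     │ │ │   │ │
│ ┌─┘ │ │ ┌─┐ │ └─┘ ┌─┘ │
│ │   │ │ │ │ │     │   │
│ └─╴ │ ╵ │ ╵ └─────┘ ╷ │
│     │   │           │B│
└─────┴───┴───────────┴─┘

Directions: down, down, down, right, down, left, down, right, down, down, left, down, right, down, left, down, right, down, left, down, down, right, right, up, up, up, right, down, down, down, right, up, up, right, right, down, down, right, right, right, right, up, right, down
Number of turns: 28

Solution:

┌───┬───┬───────────┬───┐
│A  │   │           │   │
│ ┌─┘ ╷ │ ┌───╴ ┌─┐ └─┐ │
│↓│   │ │ │     │ │   │ │
│ ╵ ┌─┤ │ │ ┌───┤ └─╴ │ │
│↓  │ │ │ │ │   │     │ │
│ ╶─┘ │ └─┤ │ ╷ │ ┌───┘ │
│↳ ↓  │   │ │ │ │ │     │
├─╴ ┌─┴─╴ │ └─┤ ╵ └─┐ ╷ │
│↓ ↲│     │   │     │ │ │
│ ╶─┤ ╶───┤ ╷ └───┐ └─┘ │
│↳ ↓│     │ │     │     │
├─┐ ├───┐ │ └─┬─┐ ├─┬─╴ │
│ │↓│   │ │   │ │ │ │   │
│ ╵ │ ╷ │ ├─┐ │ │ │ ╵ ╶─┤
│↓ ↲│ │ │ │ │ │ │ │     │
│ ╶─┤ │ │ │ ╵ ╵ │ └─┬─╴ │
│↳ ↓│ │ │ │     │   │   │
├─╴ │ └─┤ └─┬─╴ └─┐ └───┤
│↓ ↲│   │   │     │     │
│ ╶─┼─╴ ├─┐ └───┐ ├───┐ │
│↳ ↓│↱ ↓│ │     │ │   │ │
├─╴ │ ╷ │ └───┐ │ ├─╴ │ │
│↓ ↲│↑│↓│↱ → ↓│ │ │   │ │
│ ┌─┘ │ │ ┌─┐ │ └─┘ ┌─┘ │
│↓│  ↑│↓│↑│ │↓│     │↱ ↓│
│ └─╴ │ ╵ │ ╵ └─────┘ ╷ │
│↳ → ↑│↳ ↑│  ↳ → → → ↑│B│
└─────┴───┴───────────┴─┘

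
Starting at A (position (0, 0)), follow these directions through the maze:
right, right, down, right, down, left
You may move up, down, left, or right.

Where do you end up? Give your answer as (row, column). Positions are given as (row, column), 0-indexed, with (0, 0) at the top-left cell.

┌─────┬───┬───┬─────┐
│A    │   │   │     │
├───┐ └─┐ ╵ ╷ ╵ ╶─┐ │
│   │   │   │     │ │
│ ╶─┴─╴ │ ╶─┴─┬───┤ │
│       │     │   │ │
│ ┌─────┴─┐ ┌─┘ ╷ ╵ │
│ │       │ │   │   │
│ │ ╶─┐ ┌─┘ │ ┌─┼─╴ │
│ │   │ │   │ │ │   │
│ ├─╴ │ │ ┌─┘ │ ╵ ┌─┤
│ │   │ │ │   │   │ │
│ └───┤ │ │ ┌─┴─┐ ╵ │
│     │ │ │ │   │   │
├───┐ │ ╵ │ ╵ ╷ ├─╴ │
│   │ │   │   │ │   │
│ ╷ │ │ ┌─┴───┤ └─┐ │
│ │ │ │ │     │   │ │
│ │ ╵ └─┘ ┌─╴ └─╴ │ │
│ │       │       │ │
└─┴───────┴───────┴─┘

Following directions step by step:
Start: (0, 0)
  right: (0, 0) → (0, 1)
  right: (0, 1) → (0, 2)
  down: (0, 2) → (1, 2)
  right: (1, 2) → (1, 3)
  down: (1, 3) → (2, 3)
  left: (2, 3) → (2, 2)
Final position: (2, 2)

Path taken:

┌─────┬───┬───┬─────┐
│A → ↓│   │   │     │
├───┐ └─┐ ╵ ╷ ╵ ╶─┐ │
│   │↳ ↓│   │     │ │
│ ╶─┴─╴ │ ╶─┴─┬───┤ │
│    B ↲│     │   │ │
│ ┌─────┴─┐ ┌─┘ ╷ ╵ │
│ │       │ │   │   │
│ │ ╶─┐ ┌─┘ │ ┌─┼─╴ │
│ │   │ │   │ │ │   │
│ ├─╴ │ │ ┌─┘ │ ╵ ┌─┤
│ │   │ │ │   │   │ │
│ └───┤ │ │ ┌─┴─┐ ╵ │
│     │ │ │ │   │   │
├───┐ │ ╵ │ ╵ ╷ ├─╴ │
│   │ │   │   │ │   │
│ ╷ │ │ ┌─┴───┤ └─┐ │
│ │ │ │ │     │   │ │
│ │ ╵ └─┘ ┌─╴ └─╴ │ │
│ │       │       │ │
└─┴───────┴───────┴─┘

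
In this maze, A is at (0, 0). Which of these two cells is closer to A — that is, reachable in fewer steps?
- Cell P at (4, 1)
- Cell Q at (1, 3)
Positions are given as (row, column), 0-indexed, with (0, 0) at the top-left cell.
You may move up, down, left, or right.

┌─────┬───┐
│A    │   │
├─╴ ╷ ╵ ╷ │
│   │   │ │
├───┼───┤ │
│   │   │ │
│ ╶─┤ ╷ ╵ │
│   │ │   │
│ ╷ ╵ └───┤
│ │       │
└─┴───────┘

Shortest path A → P at (4, 1): 15 steps
Shortest path A → Q at (1, 3): 4 steps

Q is closer (4 steps vs 15 steps).

Path to P:

┌─────┬───┐
│A → ↓│↱ ↓│
├─╴ ╷ ╵ ╷ │
│   │↳ ↑│↓│
├───┼───┤ │
│   │↓ ↰│↓│
│ ╶─┤ ╷ ╵ │
│   │↓│↑ ↲│
│ ╷ ╵ └───┤
│ │P ↲    │
└─┴───────┘

Path to Q:

┌─────┬───┐
│A → ↓│   │
├─╴ ╷ ╵ ╷ │
│   │↳ Q│ │
├───┼───┤ │
│   │   │ │
│ ╶─┤ ╷ ╵ │
│   │ │   │
│ ╷ ╵ └───┤
│ │       │
└─┴───────┘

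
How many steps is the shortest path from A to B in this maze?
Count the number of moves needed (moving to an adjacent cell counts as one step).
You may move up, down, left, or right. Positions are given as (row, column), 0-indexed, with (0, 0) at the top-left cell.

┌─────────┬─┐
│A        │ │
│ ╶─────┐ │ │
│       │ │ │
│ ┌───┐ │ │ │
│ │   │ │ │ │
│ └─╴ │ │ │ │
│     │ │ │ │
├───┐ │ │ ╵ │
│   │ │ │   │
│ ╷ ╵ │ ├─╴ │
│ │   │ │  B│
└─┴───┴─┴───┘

Using BFS to find shortest path:
Start: (0, 0), End: (5, 5)
Path found:
(0,0) → (0,1) → (0,2) → (0,3) → (0,4) → (1,4) → (2,4) → (3,4) → (4,4) → (4,5) → (5,5)
Number of steps: 10

Solution:

┌─────────┬─┐
│A → → → ↓│ │
│ ╶─────┐ │ │
│       │↓│ │
│ ┌───┐ │ │ │
│ │   │ │↓│ │
│ └─╴ │ │ │ │
│     │ │↓│ │
├───┐ │ │ ╵ │
│   │ │ │↳ ↓│
│ ╷ ╵ │ ├─╴ │
│ │   │ │  B│
└─┴───┴─┴───┘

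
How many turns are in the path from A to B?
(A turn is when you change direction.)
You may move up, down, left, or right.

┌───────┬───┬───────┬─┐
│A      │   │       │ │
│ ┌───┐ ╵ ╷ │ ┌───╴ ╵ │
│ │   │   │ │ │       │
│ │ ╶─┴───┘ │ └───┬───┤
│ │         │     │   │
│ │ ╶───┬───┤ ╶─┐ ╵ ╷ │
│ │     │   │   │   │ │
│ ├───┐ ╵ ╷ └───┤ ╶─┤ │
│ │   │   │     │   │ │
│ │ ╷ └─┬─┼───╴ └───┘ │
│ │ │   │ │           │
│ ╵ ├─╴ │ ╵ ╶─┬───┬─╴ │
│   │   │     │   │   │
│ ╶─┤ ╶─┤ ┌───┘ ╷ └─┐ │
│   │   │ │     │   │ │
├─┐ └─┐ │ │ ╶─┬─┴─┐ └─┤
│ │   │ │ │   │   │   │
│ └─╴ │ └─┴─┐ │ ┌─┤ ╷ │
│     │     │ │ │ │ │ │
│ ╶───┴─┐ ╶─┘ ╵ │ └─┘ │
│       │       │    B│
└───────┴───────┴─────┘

Directions: down, down, down, down, down, down, right, up, up, right, down, right, down, left, down, right, down, down, right, down, right, right, up, up, left, up, right, right, up, right, down, right, down, right, down, down
Number of turns: 24

Solution:

┌───────┬───┬───────┬─┐
│A      │   │       │ │
│ ┌───┐ ╵ ╷ │ ┌───╴ ╵ │
│↓│   │   │ │ │       │
│ │ ╶─┴───┘ │ └───┬───┤
│↓│         │     │   │
│ │ ╶───┬───┤ ╶─┐ ╵ ╷ │
│↓│     │   │   │   │ │
│ ├───┐ ╵ ╷ └───┤ ╶─┤ │
│↓│↱ ↓│   │     │   │ │
│ │ ╷ └─┬─┼───╴ └───┘ │
│↓│↑│↳ ↓│ │           │
│ ╵ ├─╴ │ ╵ ╶─┬───┬─╴ │
│↳ ↑│↓ ↲│     │↱ ↓│   │
│ ╶─┤ ╶─┤ ┌───┘ ╷ └─┐ │
│   │↳ ↓│ │↱ → ↑│↳ ↓│ │
├─┐ └─┐ │ │ ╶─┬─┴─┐ └─┤
│ │   │↓│ │↑ ↰│   │↳ ↓│
│ └─╴ │ └─┴─┐ │ ┌─┤ ╷ │
│     │↳ ↓  │↑│ │ │ │↓│
│ ╶───┴─┐ ╶─┘ ╵ │ └─┘ │
│       │↳ → ↑  │    B│
└───────┴───────┴─────┘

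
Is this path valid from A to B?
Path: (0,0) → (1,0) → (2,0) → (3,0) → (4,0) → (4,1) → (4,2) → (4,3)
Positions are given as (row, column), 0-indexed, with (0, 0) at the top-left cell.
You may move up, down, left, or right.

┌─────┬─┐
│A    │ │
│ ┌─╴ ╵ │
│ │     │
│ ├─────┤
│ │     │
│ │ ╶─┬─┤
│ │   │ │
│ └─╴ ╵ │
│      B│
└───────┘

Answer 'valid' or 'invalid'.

Checking path validity:
Result: All consecutive moves are passable.

valid

Correct solution:

┌─────┬─┐
│A    │ │
│ ┌─╴ ╵ │
│↓│     │
│ ├─────┤
│↓│     │
│ │ ╶─┬─┤
│↓│   │ │
│ └─╴ ╵ │
│↳ → → B│
└───────┘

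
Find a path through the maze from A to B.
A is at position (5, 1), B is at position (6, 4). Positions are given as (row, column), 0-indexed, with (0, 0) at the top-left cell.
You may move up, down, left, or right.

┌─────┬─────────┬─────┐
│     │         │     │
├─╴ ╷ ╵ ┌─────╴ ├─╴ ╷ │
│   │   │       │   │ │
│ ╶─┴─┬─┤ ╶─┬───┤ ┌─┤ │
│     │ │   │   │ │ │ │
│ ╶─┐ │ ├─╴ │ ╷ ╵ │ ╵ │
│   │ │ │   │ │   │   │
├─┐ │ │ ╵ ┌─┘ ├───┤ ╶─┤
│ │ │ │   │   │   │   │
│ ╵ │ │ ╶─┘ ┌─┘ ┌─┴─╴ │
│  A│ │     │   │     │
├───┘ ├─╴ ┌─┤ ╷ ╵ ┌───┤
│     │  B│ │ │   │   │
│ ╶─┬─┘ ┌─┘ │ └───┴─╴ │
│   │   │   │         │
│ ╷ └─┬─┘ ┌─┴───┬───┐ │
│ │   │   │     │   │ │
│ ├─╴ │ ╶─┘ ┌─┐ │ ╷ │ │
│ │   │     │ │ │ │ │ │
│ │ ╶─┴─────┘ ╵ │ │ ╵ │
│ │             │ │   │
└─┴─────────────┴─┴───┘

Finding the shortest path from (5, 1) to (6, 4):
Path length: 28 steps
Directions: up → up → left → up → up → right → up → right → down → right → up → right → right → right → right → down → left → left → left → down → right → down → left → down → left → down → right → down

Solution:

┌─────┬─────────┬─────┐
│  ↱ ↓│↱ → → → ↓│     │
├─╴ ╷ ╵ ┌─────╴ ├─╴ ╷ │
│↱ ↑│↳ ↑│↓ ← ← ↲│   │ │
│ ╶─┴─┬─┤ ╶─┬───┤ ┌─┤ │
│↑    │ │↳ ↓│   │ │ │ │
│ ╶─┐ │ ├─╴ │ ╷ ╵ │ ╵ │
│↑ ↰│ │ │↓ ↲│ │   │   │
├─┐ │ │ ╵ ┌─┘ ├───┤ ╶─┤
│ │↑│ │↓ ↲│   │   │   │
│ ╵ │ │ ╶─┘ ┌─┘ ┌─┴─╴ │
│  A│ │↳ ↓  │   │     │
├───┘ ├─╴ ┌─┤ ╷ ╵ ┌───┤
│     │  B│ │ │   │   │
│ ╶─┬─┘ ┌─┘ │ └───┴─╴ │
│   │   │   │         │
│ ╷ └─┬─┘ ┌─┴───┬───┐ │
│ │   │   │     │   │ │
│ ├─╴ │ ╶─┘ ┌─┐ │ ╷ │ │
│ │   │     │ │ │ │ │ │
│ │ ╶─┴─────┘ ╵ │ │ ╵ │
│ │             │ │   │
└─┴─────────────┴─┴───┘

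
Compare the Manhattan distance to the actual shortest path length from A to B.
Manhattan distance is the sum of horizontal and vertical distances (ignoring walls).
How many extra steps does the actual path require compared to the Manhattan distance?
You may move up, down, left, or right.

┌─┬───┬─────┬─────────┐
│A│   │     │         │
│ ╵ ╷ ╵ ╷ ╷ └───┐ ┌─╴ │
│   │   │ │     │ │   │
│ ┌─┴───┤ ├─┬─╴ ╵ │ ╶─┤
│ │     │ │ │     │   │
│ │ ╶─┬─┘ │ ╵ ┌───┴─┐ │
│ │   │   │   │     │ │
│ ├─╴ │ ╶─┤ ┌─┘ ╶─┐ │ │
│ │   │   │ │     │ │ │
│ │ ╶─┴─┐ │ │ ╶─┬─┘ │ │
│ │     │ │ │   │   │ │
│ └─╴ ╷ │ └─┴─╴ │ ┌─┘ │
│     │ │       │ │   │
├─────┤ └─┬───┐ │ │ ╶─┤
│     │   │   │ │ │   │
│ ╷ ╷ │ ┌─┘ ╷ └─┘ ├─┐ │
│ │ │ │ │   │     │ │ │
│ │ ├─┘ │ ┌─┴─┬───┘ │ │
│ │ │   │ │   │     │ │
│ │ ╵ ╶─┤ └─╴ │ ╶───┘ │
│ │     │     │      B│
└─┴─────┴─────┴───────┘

Manhattan distance: |10 - 0| + |10 - 0| = 20
Actual path length: 32
Extra steps: 32 - 20 = 12

Solution:

┌─┬───┬─────┬─────────┐
│A│↱ ↓│↱ → ↓│    ↱ → ↓│
│ ╵ ╷ ╵ ╷ ╷ └───┐ ┌─╴ │
│↳ ↑│↳ ↑│ │↳ → ↓│↑│↓ ↲│
│ ┌─┴───┤ ├─┬─╴ ╵ │ ╶─┤
│ │     │ │ │  ↳ ↑│↳ ↓│
│ │ ╶─┬─┘ │ ╵ ┌───┴─┐ │
│ │   │   │   │     │↓│
│ ├─╴ │ ╶─┤ ┌─┘ ╶─┐ │ │
│ │   │   │ │     │ │↓│
│ │ ╶─┴─┐ │ │ ╶─┬─┘ │ │
│ │     │ │ │   │   │↓│
│ └─╴ ╷ │ └─┴─╴ │ ┌─┘ │
│     │ │       │ │↓ ↲│
├─────┤ └─┬───┐ │ │ ╶─┤
│     │   │   │ │ │↳ ↓│
│ ╷ ╷ │ ┌─┘ ╷ └─┘ ├─┐ │
│ │ │ │ │   │     │ │↓│
│ │ ├─┘ │ ┌─┴─┬───┘ │ │
│ │ │   │ │   │     │↓│
│ │ ╵ ╶─┤ └─╴ │ ╶───┘ │
│ │     │     │      B│
└─┴─────┴─────┴───────┘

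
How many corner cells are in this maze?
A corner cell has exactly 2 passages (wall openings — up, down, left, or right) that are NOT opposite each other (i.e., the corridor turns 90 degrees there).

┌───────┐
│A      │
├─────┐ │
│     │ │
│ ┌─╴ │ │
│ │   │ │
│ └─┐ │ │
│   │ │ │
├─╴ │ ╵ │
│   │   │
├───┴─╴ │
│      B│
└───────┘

Counting corner cells (2 non-opposite passages):
Total corners: 8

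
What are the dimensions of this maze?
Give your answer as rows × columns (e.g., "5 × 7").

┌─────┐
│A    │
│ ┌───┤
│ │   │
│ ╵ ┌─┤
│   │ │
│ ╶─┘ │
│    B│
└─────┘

Counting the maze dimensions:
Rows (vertical): 4
Columns (horizontal): 3
Dimensions: 4 × 3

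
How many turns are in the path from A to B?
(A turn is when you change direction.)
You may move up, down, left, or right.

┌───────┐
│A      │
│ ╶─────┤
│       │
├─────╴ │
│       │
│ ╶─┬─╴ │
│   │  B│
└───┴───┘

Directions: down, right, right, right, down, down
Number of turns: 2

Solution:

┌───────┐
│A      │
│ ╶─────┤
│↳ → → ↓│
├─────╴ │
│      ↓│
│ ╶─┬─╴ │
│   │  B│
└───┴───┘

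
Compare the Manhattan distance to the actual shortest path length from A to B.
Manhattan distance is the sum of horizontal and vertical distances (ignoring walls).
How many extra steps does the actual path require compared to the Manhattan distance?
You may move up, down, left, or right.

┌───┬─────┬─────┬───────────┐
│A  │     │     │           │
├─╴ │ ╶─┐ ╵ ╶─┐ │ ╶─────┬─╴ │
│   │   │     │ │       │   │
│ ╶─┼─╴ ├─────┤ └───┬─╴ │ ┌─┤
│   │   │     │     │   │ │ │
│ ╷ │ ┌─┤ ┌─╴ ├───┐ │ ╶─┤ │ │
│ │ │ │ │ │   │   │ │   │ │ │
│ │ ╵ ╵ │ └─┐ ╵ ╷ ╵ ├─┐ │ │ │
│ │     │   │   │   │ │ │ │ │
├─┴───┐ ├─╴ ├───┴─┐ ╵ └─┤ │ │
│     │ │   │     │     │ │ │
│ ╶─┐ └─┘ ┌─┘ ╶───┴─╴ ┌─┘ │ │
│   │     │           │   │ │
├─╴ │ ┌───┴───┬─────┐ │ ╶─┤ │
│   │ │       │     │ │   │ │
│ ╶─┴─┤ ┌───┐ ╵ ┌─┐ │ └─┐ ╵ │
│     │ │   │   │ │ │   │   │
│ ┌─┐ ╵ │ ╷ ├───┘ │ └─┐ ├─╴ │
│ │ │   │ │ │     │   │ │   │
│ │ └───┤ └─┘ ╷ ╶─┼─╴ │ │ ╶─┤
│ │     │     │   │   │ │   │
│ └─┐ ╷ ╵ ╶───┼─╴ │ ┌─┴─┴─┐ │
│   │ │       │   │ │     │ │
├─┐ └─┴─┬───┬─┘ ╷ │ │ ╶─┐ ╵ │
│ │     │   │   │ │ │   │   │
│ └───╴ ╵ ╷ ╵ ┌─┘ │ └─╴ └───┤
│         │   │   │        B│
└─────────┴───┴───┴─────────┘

Manhattan distance: |13 - 0| + |13 - 0| = 26
Actual path length: 78
Extra steps: 78 - 26 = 52

Solution:

┌───┬─────┬─────┬───────────┐
│A ↓│↱ → ↓│↱ → ↓│           │
├─╴ │ ╶─┐ ╵ ╶─┐ │ ╶─────┬─╴ │
│↓ ↲│↑ ↰│↳ ↑  │↓│       │   │
│ ╶─┼─╴ ├─────┤ └───┬─╴ │ ┌─┤
│↳ ↓│↱ ↑│↓ ← ↰│↳ → ↓│   │ │ │
│ ╷ │ ┌─┤ ┌─╴ ├───┐ │ ╶─┤ │ │
│ │↓│↑│ │↓│  ↑│↓ ↰│↓│   │ │ │
│ │ ╵ ╵ │ └─┐ ╵ ╷ ╵ ├─┐ │ │ │
│ │↳ ↑  │↳ ↓│↑ ↲│↑ ↲│ │ │ │ │
├─┴───┐ ├─╴ ├───┴─┐ ╵ └─┤ │ │
│↓ ← ↰│ │↓ ↲│     │     │ │ │
│ ╶─┐ └─┘ ┌─┘ ╶───┴─╴ ┌─┘ │ │
│↳ ↓│↑ ← ↲│           │   │ │
├─╴ │ ┌───┴───┬─────┐ │ ╶─┤ │
│↓ ↲│ │↱ → → ↓│↱ → ↓│ │   │ │
│ ╶─┴─┤ ┌───┐ ╵ ┌─┐ │ └─┐ ╵ │
│↳ → ↓│↑│   │↳ ↑│ │↓│   │   │
│ ┌─┐ ╵ │ ╷ ├───┘ │ └─┐ ├─╴ │
│ │ │↳ ↑│ │ │     │↳ ↓│ │   │
│ │ └───┤ └─┘ ╷ ╶─┼─╴ │ │ ╶─┤
│ │     │     │   │↓ ↲│ │   │
│ └─┐ ╷ ╵ ╶───┼─╴ │ ┌─┴─┴─┐ │
│   │ │       │   │↓│     │ │
├─┐ └─┴─┬───┬─┘ ╷ │ │ ╶─┐ ╵ │
│ │     │   │   │ │↓│   │   │
│ └───╴ ╵ ╷ ╵ ┌─┘ │ └─╴ └───┤
│         │   │   │↳ → → → B│
└─────────┴───┴───┴─────────┘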